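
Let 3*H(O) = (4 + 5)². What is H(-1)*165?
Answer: 4455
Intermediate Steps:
H(O) = 27 (H(O) = (4 + 5)²/3 = (⅓)*9² = (⅓)*81 = 27)
H(-1)*165 = 27*165 = 4455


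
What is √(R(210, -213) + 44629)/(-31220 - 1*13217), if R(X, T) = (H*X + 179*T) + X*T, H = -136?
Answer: -2*I*√16697/44437 ≈ -0.0058157*I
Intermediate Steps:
R(X, T) = -136*X + 179*T + T*X (R(X, T) = (-136*X + 179*T) + X*T = (-136*X + 179*T) + T*X = -136*X + 179*T + T*X)
√(R(210, -213) + 44629)/(-31220 - 1*13217) = √((-136*210 + 179*(-213) - 213*210) + 44629)/(-31220 - 1*13217) = √((-28560 - 38127 - 44730) + 44629)/(-31220 - 13217) = √(-111417 + 44629)/(-44437) = √(-66788)*(-1/44437) = (2*I*√16697)*(-1/44437) = -2*I*√16697/44437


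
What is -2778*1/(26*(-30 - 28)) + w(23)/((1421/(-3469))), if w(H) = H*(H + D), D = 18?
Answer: -84984881/36946 ≈ -2300.2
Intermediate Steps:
w(H) = H*(18 + H) (w(H) = H*(H + 18) = H*(18 + H))
-2778*1/(26*(-30 - 28)) + w(23)/((1421/(-3469))) = -2778*1/(26*(-30 - 28)) + (23*(18 + 23))/((1421/(-3469))) = -2778/((-58*26)) + (23*41)/((1421*(-1/3469))) = -2778/(-1508) + 943/(-1421/3469) = -2778*(-1/1508) + 943*(-3469/1421) = 1389/754 - 3271267/1421 = -84984881/36946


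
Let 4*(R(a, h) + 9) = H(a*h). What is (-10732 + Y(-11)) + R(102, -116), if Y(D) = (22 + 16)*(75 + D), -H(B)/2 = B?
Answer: -2393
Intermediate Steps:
H(B) = -2*B
R(a, h) = -9 - a*h/2 (R(a, h) = -9 + (-2*a*h)/4 = -9 - a*h/2)
Y(D) = 2850 + 38*D (Y(D) = 38*(75 + D) = 2850 + 38*D)
(-10732 + Y(-11)) + R(102, -116) = (-10732 + (2850 + 38*(-11))) + (-9 - 1/2*102*(-116)) = (-10732 + (2850 - 418)) + (-9 + 5916) = (-10732 + 2432) + 5907 = -8300 + 5907 = -2393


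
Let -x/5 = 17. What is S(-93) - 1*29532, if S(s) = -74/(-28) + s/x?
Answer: -35138633/1190 ≈ -29528.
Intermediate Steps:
x = -85 (x = -5*17 = -85)
S(s) = 37/14 - s/85 (S(s) = -74/(-28) + s/(-85) = -74*(-1/28) + s*(-1/85) = 37/14 - s/85)
S(-93) - 1*29532 = (37/14 - 1/85*(-93)) - 1*29532 = (37/14 + 93/85) - 29532 = 4447/1190 - 29532 = -35138633/1190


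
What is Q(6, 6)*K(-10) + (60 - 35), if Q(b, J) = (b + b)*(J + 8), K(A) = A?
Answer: -1655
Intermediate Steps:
Q(b, J) = 2*b*(8 + J) (Q(b, J) = (2*b)*(8 + J) = 2*b*(8 + J))
Q(6, 6)*K(-10) + (60 - 35) = (2*6*(8 + 6))*(-10) + (60 - 35) = (2*6*14)*(-10) + 25 = 168*(-10) + 25 = -1680 + 25 = -1655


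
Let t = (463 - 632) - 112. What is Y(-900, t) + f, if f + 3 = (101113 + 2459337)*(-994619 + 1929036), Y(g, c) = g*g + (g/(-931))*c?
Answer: 2227444328976457/931 ≈ 2.3925e+12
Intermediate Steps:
t = -281 (t = -169 - 112 = -281)
Y(g, c) = g² - c*g/931 (Y(g, c) = g² + (g*(-1/931))*c = g² + (-g/931)*c = g² - c*g/931)
f = 2392528007647 (f = -3 + (101113 + 2459337)*(-994619 + 1929036) = -3 + 2560450*934417 = -3 + 2392528007650 = 2392528007647)
Y(-900, t) + f = (1/931)*(-900)*(-1*(-281) + 931*(-900)) + 2392528007647 = (1/931)*(-900)*(281 - 837900) + 2392528007647 = (1/931)*(-900)*(-837619) + 2392528007647 = 753857100/931 + 2392528007647 = 2227444328976457/931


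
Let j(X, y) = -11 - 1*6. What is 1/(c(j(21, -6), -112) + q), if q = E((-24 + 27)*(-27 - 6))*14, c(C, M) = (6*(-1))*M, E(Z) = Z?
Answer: -1/714 ≈ -0.0014006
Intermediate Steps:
j(X, y) = -17 (j(X, y) = -11 - 6 = -17)
c(C, M) = -6*M
q = -1386 (q = ((-24 + 27)*(-27 - 6))*14 = (3*(-33))*14 = -99*14 = -1386)
1/(c(j(21, -6), -112) + q) = 1/(-6*(-112) - 1386) = 1/(672 - 1386) = 1/(-714) = -1/714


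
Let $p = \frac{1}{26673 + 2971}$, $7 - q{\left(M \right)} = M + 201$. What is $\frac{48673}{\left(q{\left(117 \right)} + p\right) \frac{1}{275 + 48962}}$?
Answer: $- \frac{71042216579644}{9219283} \approx -7.7058 \cdot 10^{6}$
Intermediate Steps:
$q{\left(M \right)} = -194 - M$ ($q{\left(M \right)} = 7 - \left(M + 201\right) = 7 - \left(201 + M\right) = -194 - M$)
$p = \frac{1}{29644} \approx 3.3734 \cdot 10^{-5}$
$\frac{48673}{\left(q{\left(117 \right)} + p\right) \frac{1}{275 + 48962}} = \frac{48673}{\left(\left(-194 - 117\right) + \frac{1}{29644}\right) \frac{1}{275 + 48962}} = \frac{48673}{\left(\left(-194 - 117\right) + \frac{1}{29644}\right) \frac{1}{49237}} = \frac{48673}{\left(-311 + \frac{1}{29644}\right) \frac{1}{49237}} = \frac{48673}{\left(- \frac{9219283}{29644}\right) \frac{1}{49237}} = \frac{48673}{- \frac{9219283}{1459581628}} = 48673 \left(- \frac{1459581628}{9219283}\right) = - \frac{71042216579644}{9219283}$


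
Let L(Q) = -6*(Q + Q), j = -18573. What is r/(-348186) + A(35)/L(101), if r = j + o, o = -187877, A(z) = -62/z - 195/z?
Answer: 1474515467/2461675020 ≈ 0.59899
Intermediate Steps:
A(z) = -257/z
r = -206450 (r = -18573 - 187877 = -206450)
L(Q) = -12*Q
r/(-348186) + A(35)/L(101) = -206450/(-348186) + (-257/35)/((-12*101)) = -206450*(-1/348186) - 257*1/35/(-1212) = 103225/174093 - 257/35*(-1/1212) = 103225/174093 + 257/42420 = 1474515467/2461675020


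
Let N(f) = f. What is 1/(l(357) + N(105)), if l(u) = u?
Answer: 1/462 ≈ 0.0021645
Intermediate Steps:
1/(l(357) + N(105)) = 1/(357 + 105) = 1/462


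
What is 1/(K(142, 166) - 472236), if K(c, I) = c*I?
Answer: -1/448664 ≈ -2.2288e-6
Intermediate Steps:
K(c, I) = I*c
1/(K(142, 166) - 472236) = 1/(166*142 - 472236) = 1/(23572 - 472236) = 1/(-448664) = -1/448664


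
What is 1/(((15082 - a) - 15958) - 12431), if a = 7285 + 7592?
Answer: -1/28184 ≈ -3.5481e-5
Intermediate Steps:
a = 14877
1/(((15082 - a) - 15958) - 12431) = 1/(((15082 - 1*14877) - 15958) - 12431) = 1/(((15082 - 14877) - 15958) - 12431) = 1/((205 - 15958) - 12431) = 1/(-15753 - 12431) = 1/(-28184) = -1/28184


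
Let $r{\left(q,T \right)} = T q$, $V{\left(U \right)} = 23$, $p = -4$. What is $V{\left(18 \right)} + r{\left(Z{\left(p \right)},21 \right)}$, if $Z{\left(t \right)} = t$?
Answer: $-61$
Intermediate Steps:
$V{\left(18 \right)} + r{\left(Z{\left(p \right)},21 \right)} = 23 + 21 \left(-4\right) = 23 - 84 = -61$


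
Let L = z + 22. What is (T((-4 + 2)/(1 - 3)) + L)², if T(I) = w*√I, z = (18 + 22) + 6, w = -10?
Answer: 3364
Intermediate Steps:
z = 46 (z = 40 + 6 = 46)
T(I) = -10*√I
L = 68 (L = 46 + 22 = 68)
(T((-4 + 2)/(1 - 3)) + L)² = (-10*√2*√(-1/(1 - 3)) + 68)² = (-10*√2*√(-1/(-2)) + 68)² = (-10*√(-2*(-½)) + 68)² = (-10*√1 + 68)² = (-10*1 + 68)² = (-10 + 68)² = 58² = 3364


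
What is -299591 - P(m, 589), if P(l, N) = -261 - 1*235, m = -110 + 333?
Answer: -299095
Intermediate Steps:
m = 223
P(l, N) = -496 (P(l, N) = -261 - 235 = -496)
-299591 - P(m, 589) = -299591 - 1*(-496) = -299591 + 496 = -299095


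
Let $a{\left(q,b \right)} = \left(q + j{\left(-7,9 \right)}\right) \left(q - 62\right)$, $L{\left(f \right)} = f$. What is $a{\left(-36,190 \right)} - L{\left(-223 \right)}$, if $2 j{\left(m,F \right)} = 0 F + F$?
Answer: $3310$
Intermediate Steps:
$j{\left(m,F \right)} = \frac{F}{2}$ ($j{\left(m,F \right)} = \frac{0 F + F}{2} = \frac{0 + F}{2} = \frac{F}{2}$)
$a{\left(q,b \right)} = \left(-62 + q\right) \left(\frac{9}{2} + q\right)$ ($a{\left(q,b \right)} = \left(q + \frac{1}{2} \cdot 9\right) \left(q - 62\right) = \left(q + \frac{9}{2}\right) \left(-62 + q\right) = \left(\frac{9}{2} + q\right) \left(-62 + q\right) = \left(-62 + q\right) \left(\frac{9}{2} + q\right)$)
$a{\left(-36,190 \right)} - L{\left(-223 \right)} = \left(-279 + \left(-36\right)^{2} - -2070\right) - -223 = \left(-279 + 1296 + 2070\right) + 223 = 3087 + 223 = 3310$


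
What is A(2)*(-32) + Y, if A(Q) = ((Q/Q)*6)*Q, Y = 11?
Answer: -373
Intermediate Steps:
A(Q) = 6*Q (A(Q) = (1*6)*Q = 6*Q)
A(2)*(-32) + Y = (6*2)*(-32) + 11 = 12*(-32) + 11 = -384 + 11 = -373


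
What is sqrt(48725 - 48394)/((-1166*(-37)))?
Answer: sqrt(331)/43142 ≈ 0.00042171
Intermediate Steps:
sqrt(48725 - 48394)/((-1166*(-37))) = sqrt(331)/43142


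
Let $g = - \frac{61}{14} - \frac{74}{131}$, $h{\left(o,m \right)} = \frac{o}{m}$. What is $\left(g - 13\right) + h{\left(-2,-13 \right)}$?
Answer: $- \frac{423629}{23842} \approx -17.768$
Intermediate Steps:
$g = - \frac{9027}{1834}$ ($g = \left(-61\right) \frac{1}{14} - \frac{74}{131} = - \frac{61}{14} - \frac{74}{131} = - \frac{9027}{1834} \approx -4.922$)
$\left(g - 13\right) + h{\left(-2,-13 \right)} = \left(- \frac{9027}{1834} - 13\right) - \frac{2}{-13} = - \frac{32869}{1834} - - \frac{2}{13} = - \frac{32869}{1834} + \frac{2}{13} = - \frac{423629}{23842}$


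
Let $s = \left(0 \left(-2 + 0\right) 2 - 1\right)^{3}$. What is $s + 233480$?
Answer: $233479$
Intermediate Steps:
$s = -1$ ($s = \left(0 \left(\left(-2\right) 2\right) - 1\right)^{3} = \left(0 \left(-4\right) - 1\right)^{3} = \left(0 - 1\right)^{3} = \left(-1\right)^{3} = -1$)
$s + 233480 = -1 + 233480 = 233479$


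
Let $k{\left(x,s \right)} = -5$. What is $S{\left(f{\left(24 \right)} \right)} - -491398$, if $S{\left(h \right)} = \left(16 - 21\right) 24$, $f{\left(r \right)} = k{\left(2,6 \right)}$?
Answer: $491278$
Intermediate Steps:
$f{\left(r \right)} = -5$
$S{\left(h \right)} = -120$ ($S{\left(h \right)} = \left(-5\right) 24 = -120$)
$S{\left(f{\left(24 \right)} \right)} - -491398 = -120 - -491398 = -120 + 491398 = 491278$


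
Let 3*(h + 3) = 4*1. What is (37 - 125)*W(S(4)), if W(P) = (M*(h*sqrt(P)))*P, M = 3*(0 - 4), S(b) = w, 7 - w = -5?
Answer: -42240*sqrt(3) ≈ -73162.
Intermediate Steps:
w = 12 (w = 7 - 1*(-5) = 7 + 5 = 12)
S(b) = 12
h = -5/3 (h = -3 + (4*1)/3 = -3 + (1/3)*4 = -3 + 4/3 = -5/3 ≈ -1.6667)
M = -12 (M = 3*(-4) = -12)
W(P) = 20*P**(3/2) (W(P) = (-(-20)*sqrt(P))*P = (20*sqrt(P))*P = 20*P**(3/2))
(37 - 125)*W(S(4)) = (37 - 125)*(20*12**(3/2)) = -1760*24*sqrt(3) = -42240*sqrt(3)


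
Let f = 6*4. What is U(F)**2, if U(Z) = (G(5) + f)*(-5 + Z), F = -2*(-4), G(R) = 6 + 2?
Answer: 9216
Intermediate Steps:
f = 24
G(R) = 8
F = 8
U(Z) = -160 + 32*Z (U(Z) = (8 + 24)*(-5 + Z) = 32*(-5 + Z) = -160 + 32*Z)
U(F)**2 = (-160 + 32*8)**2 = (-160 + 256)**2 = 96**2 = 9216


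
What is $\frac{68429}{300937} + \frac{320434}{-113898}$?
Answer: $- \frac{44318260208}{17138061213} \approx -2.586$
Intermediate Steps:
$\frac{68429}{300937} + \frac{320434}{-113898} = 68429 \cdot \frac{1}{300937} + 320434 \left(- \frac{1}{113898}\right) = \frac{68429}{300937} - \frac{160217}{56949} = - \frac{44318260208}{17138061213}$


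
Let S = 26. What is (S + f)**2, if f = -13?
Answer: 169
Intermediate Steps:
(S + f)**2 = (26 - 13)**2 = 13**2 = 169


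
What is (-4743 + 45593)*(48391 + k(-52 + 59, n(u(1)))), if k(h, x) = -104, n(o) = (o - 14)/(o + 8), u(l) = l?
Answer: 1972523950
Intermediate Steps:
n(o) = (-14 + o)/(8 + o)
(-4743 + 45593)*(48391 + k(-52 + 59, n(u(1)))) = (-4743 + 45593)*(48391 - 104) = 40850*48287 = 1972523950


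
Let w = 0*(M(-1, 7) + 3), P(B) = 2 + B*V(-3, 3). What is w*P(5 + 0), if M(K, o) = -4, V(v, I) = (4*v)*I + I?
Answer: 0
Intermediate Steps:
V(v, I) = I + 4*I*v (V(v, I) = 4*I*v + I = I + 4*I*v)
P(B) = 2 - 33*B (P(B) = 2 + B*(3*(1 + 4*(-3))) = 2 + B*(3*(1 - 12)) = 2 + B*(3*(-11)) = 2 + B*(-33) = 2 - 33*B)
w = 0 (w = 0*(-4 + 3) = 0*(-1) = 0)
w*P(5 + 0) = 0*(2 - 33*(5 + 0)) = 0*(2 - 33*5) = 0*(2 - 165) = 0*(-163) = 0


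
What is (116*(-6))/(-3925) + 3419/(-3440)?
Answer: -2205067/2700400 ≈ -0.81657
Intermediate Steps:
(116*(-6))/(-3925) + 3419/(-3440) = -696*(-1/3925) + 3419*(-1/3440) = 696/3925 - 3419/3440 = -2205067/2700400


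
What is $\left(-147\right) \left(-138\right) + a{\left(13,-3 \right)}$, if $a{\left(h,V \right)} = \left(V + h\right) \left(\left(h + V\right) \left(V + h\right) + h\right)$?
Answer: $21416$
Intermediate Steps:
$a{\left(h,V \right)} = \left(V + h\right) \left(h + \left(V + h\right)^{2}\right)$ ($a{\left(h,V \right)} = \left(V + h\right) \left(\left(V + h\right) \left(V + h\right) + h\right) = \left(V + h\right) \left(\left(V + h\right)^{2} + h\right) = \left(V + h\right) \left(h + \left(V + h\right)^{2}\right)$)
$\left(-147\right) \left(-138\right) + a{\left(13,-3 \right)} = \left(-147\right) \left(-138\right) + \left(13^{2} - 39 - 3 \left(-3 + 13\right)^{2} + 13 \left(-3 + 13\right)^{2}\right) = 20286 + \left(169 - 39 - 3 \cdot 10^{2} + 13 \cdot 10^{2}\right) = 20286 + \left(169 - 39 - 300 + 13 \cdot 100\right) = 20286 + \left(169 - 39 - 300 + 1300\right) = 20286 + 1130 = 21416$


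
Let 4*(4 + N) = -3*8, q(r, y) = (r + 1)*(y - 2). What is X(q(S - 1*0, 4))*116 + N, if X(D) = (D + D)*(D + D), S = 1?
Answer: 7414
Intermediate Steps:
q(r, y) = (1 + r)*(-2 + y)
X(D) = 4*D² (X(D) = (2*D)*(2*D) = 4*D²)
N = -10 (N = -4 + (-3*8)/4 = -4 + (¼)*(-24) = -4 - 6 = -10)
X(q(S - 1*0, 4))*116 + N = (4*(-2 + 4 - 2*(1 - 1*0) + (1 - 1*0)*4)²)*116 - 10 = (4*(-2 + 4 - 2*(1 + 0) + (1 + 0)*4)²)*116 - 10 = (4*(-2 + 4 - 2*1 + 1*4)²)*116 - 10 = (4*(-2 + 4 - 2 + 4)²)*116 - 10 = (4*4²)*116 - 10 = (4*16)*116 - 10 = 64*116 - 10 = 7424 - 10 = 7414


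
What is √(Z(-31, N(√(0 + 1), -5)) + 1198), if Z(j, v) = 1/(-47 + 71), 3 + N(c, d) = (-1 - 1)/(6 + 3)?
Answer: √172518/12 ≈ 34.613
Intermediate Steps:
N(c, d) = -29/9 (N(c, d) = -3 + (-1 - 1)/(6 + 3) = -3 - 2/9 = -29/9)
Z(j, v) = 1/24
√(Z(-31, N(√(0 + 1), -5)) + 1198) = √(1/24 + 1198) = √(28753/24) = √172518/12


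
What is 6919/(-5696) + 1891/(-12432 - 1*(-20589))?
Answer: -45667147/46462272 ≈ -0.98289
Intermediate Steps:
6919/(-5696) + 1891/(-12432 - 1*(-20589)) = 6919*(-1/5696) + 1891/(-12432 + 20589) = -6919/5696 + 1891/8157 = -45667147/46462272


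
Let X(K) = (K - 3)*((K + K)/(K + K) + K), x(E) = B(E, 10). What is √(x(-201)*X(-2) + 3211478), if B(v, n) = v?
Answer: √3210473 ≈ 1791.8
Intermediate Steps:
x(E) = E
X(K) = (1 + K)*(-3 + K) (X(K) = (-3 + K)*((2*K)/((2*K)) + K) = (-3 + K)*((2*K)*(1/(2*K)) + K) = (-3 + K)*(1 + K) = (1 + K)*(-3 + K))
√(x(-201)*X(-2) + 3211478) = √(-201*(-3 + (-2)² - 2*(-2)) + 3211478) = √(-201*(-3 + 4 + 4) + 3211478) = √(-201*5 + 3211478) = √(-1005 + 3211478) = √3210473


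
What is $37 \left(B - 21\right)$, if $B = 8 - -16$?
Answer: $111$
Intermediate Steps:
$B = 24$ ($B = 8 + 16 = 24$)
$37 \left(B - 21\right) = 37 \left(24 - 21\right) = 37 \cdot 3 = 111$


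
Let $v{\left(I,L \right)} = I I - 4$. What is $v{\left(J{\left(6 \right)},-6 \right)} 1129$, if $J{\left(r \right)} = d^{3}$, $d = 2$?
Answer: $67740$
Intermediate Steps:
$J{\left(r \right)} = 8$ ($J{\left(r \right)} = 2^{3} = 8$)
$v{\left(I,L \right)} = -4 + I^{2}$ ($v{\left(I,L \right)} = I^{2} - 4 = -4 + I^{2}$)
$v{\left(J{\left(6 \right)},-6 \right)} 1129 = \left(-4 + 8^{2}\right) 1129 = \left(-4 + 64\right) 1129 = 60 \cdot 1129 = 67740$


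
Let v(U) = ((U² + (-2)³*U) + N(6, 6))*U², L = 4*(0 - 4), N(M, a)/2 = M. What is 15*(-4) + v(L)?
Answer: 101316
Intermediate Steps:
N(M, a) = 2*M
L = -16 (L = 4*(-4) = -16)
v(U) = U²*(12 + U² - 8*U) (v(U) = ((U² + (-2)³*U) + 2*6)*U² = ((U² - 8*U) + 12)*U² = (12 + U² - 8*U)*U² = U²*(12 + U² - 8*U))
15*(-4) + v(L) = 15*(-4) + (-16)²*(12 + (-16)² - 8*(-16)) = -60 + 256*(12 + 256 + 128) = -60 + 256*396 = -60 + 101376 = 101316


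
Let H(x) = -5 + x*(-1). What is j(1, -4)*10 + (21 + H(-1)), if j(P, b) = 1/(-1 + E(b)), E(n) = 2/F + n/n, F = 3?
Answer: 32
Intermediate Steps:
E(n) = 5/3 (E(n) = 2/3 + n/n = 2*(⅓) + 1 = ⅔ + 1 = 5/3)
H(x) = -5 - x
j(P, b) = 3/2 (j(P, b) = 1/(-1 + 5/3) = 1/(⅔) = 3/2)
j(1, -4)*10 + (21 + H(-1)) = (3/2)*10 + (21 + (-5 - 1*(-1))) = 15 + (21 + (-5 + 1)) = 15 + (21 - 4) = 15 + 17 = 32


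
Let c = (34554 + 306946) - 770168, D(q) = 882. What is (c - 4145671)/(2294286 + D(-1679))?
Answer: -4574339/2295168 ≈ -1.9930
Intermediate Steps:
c = -428668 (c = 341500 - 770168 = -428668)
(c - 4145671)/(2294286 + D(-1679)) = (-428668 - 4145671)/(2294286 + 882) = -4574339/2295168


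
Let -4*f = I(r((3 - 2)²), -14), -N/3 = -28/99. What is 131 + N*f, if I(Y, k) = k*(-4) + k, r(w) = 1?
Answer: 1343/11 ≈ 122.09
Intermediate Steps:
N = 28/33 (N = -(-84)/99 = -3*(-28/99) = 28/33 ≈ 0.84848)
I(Y, k) = -3*k (I(Y, k) = -4*k + k = -3*k)
f = -21/2 (f = -(-3)*(-14)/4 = -¼*42 = -21/2 ≈ -10.500)
131 + N*f = 131 + (28/33)*(-21/2) = 131 - 98/11 = 1343/11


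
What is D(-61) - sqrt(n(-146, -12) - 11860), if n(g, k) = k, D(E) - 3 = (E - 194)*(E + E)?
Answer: 31113 - 4*I*sqrt(742) ≈ 31113.0 - 108.96*I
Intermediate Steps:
D(E) = 3 + 2*E*(-194 + E) (D(E) = 3 + (E - 194)*(E + E) = 3 + (-194 + E)*(2*E) = 3 + 2*E*(-194 + E))
D(-61) - sqrt(n(-146, -12) - 11860) = (3 - 388*(-61) + 2*(-61)**2) - sqrt(-12 - 11860) = (3 + 23668 + 2*3721) - sqrt(-11872) = (3 + 23668 + 7442) - 4*I*sqrt(742) = 31113 - 4*I*sqrt(742)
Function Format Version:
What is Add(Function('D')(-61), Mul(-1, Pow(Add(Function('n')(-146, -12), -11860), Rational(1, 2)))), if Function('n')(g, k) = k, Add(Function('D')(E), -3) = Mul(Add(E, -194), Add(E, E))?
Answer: Add(31113, Mul(-4, I, Pow(742, Rational(1, 2)))) ≈ Add(31113., Mul(-108.96, I))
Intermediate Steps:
Function('D')(E) = Add(3, Mul(2, E, Add(-194, E))) (Function('D')(E) = Add(3, Mul(Add(E, -194), Add(E, E))) = Add(3, Mul(Add(-194, E), Mul(2, E))) = Add(3, Mul(2, E, Add(-194, E))))
Add(Function('D')(-61), Mul(-1, Pow(Add(Function('n')(-146, -12), -11860), Rational(1, 2)))) = Add(Add(3, Mul(-388, -61), Mul(2, Pow(-61, 2))), Mul(-1, Pow(Add(-12, -11860), Rational(1, 2)))) = Add(Add(3, 23668, Mul(2, 3721)), Mul(-1, Pow(-11872, Rational(1, 2)))) = Add(Add(3, 23668, 7442), Mul(-1, Mul(4, I, Pow(742, Rational(1, 2))))) = Add(31113, Mul(-4, I, Pow(742, Rational(1, 2))))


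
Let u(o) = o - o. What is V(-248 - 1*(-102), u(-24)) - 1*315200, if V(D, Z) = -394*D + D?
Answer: -257822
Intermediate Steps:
u(o) = 0
V(D, Z) = -393*D
V(-248 - 1*(-102), u(-24)) - 1*315200 = -393*(-248 - 1*(-102)) - 1*315200 = -393*(-248 + 102) - 315200 = -393*(-146) - 315200 = 57378 - 315200 = -257822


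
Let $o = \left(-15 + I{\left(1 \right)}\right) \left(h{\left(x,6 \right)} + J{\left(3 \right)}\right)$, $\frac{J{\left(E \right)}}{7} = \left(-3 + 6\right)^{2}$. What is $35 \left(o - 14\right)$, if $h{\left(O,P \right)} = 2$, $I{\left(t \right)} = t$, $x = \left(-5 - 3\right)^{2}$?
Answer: $-32340$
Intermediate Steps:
$x = 64$ ($x = \left(-8\right)^{2} = 64$)
$J{\left(E \right)} = 63$ ($J{\left(E \right)} = 7 \left(-3 + 6\right)^{2} = 7 \cdot 3^{2} = 7 \cdot 9 = 63$)
$o = -910$ ($o = \left(-15 + 1\right) \left(2 + 63\right) = \left(-14\right) 65 = -910$)
$35 \left(o - 14\right) = 35 \left(-910 - 14\right) = 35 \left(-924\right) = -32340$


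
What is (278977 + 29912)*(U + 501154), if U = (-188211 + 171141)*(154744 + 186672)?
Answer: -1800041370327774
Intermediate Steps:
U = -5827971120 (U = -17070*341416 = -5827971120)
(278977 + 29912)*(U + 501154) = (278977 + 29912)*(-5827971120 + 501154) = 308889*(-5827469966) = -1800041370327774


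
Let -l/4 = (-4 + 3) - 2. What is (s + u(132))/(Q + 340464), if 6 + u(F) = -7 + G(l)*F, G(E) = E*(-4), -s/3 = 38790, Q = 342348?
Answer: -122719/682812 ≈ -0.17973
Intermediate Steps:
s = -116370 (s = -3*38790 = -116370)
l = 12 (l = -4*((-4 + 3) - 2) = -4*(-1 - 2) = -4*(-3) = 12)
G(E) = -4*E
u(F) = -13 - 48*F (u(F) = -6 + (-7 + (-4*12)*F) = -6 + (-7 - 48*F) = -13 - 48*F)
(s + u(132))/(Q + 340464) = (-116370 + (-13 - 48*132))/(342348 + 340464) = (-116370 + (-13 - 6336))/682812 = (-116370 - 6349)*(1/682812) = -122719*1/682812 = -122719/682812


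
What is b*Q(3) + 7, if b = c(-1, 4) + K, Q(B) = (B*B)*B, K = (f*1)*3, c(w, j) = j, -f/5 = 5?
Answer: -1910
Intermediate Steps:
f = -25 (f = -5*5 = -25)
K = -75 (K = -25*1*3 = -25*3 = -75)
Q(B) = B³ (Q(B) = B²*B = B³)
b = -71 (b = 4 - 75 = -71)
b*Q(3) + 7 = -71*3³ + 7 = -71*27 + 7 = -1917 + 7 = -1910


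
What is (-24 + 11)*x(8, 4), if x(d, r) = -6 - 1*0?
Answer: 78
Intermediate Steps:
x(d, r) = -6 (x(d, r) = -6 + 0 = -6)
(-24 + 11)*x(8, 4) = (-24 + 11)*(-6) = -13*(-6) = 78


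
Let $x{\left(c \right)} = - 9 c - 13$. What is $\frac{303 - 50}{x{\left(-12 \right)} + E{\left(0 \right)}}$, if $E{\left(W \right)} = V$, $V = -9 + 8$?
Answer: $\frac{253}{94} \approx 2.6915$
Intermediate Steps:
$V = -1$
$E{\left(W \right)} = -1$
$x{\left(c \right)} = -13 - 9 c$
$\frac{303 - 50}{x{\left(-12 \right)} + E{\left(0 \right)}} = \frac{303 - 50}{\left(-13 - -108\right) - 1} = \frac{253}{\left(-13 + 108\right) - 1} = \frac{253}{95 - 1} = \frac{253}{94}$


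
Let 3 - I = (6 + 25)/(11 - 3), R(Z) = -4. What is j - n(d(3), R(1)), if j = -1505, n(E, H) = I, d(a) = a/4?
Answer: -12033/8 ≈ -1504.1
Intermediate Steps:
d(a) = a/4 (d(a) = a*(¼) = a/4)
I = -7/8 (I = 3 - (6 + 25)/(11 - 3) = 3 - 31/8 = -7/8 ≈ -0.87500)
n(E, H) = -7/8
j - n(d(3), R(1)) = -1505 - 1*(-7/8) = -1505 + 7/8 = -12033/8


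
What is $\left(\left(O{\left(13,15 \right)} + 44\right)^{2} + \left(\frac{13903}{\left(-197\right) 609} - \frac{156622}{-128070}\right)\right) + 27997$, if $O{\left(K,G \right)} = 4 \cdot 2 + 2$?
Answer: $\frac{79165577550071}{2560823685} \approx 30914.0$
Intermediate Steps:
$O{\left(K,G \right)} = 10$ ($O{\left(K,G \right)} = 8 + 2 = 10$)
$\left(\left(O{\left(13,15 \right)} + 44\right)^{2} + \left(\frac{13903}{\left(-197\right) 609} - \frac{156622}{-128070}\right)\right) + 27997 = \left(\left(10 + 44\right)^{2} + \left(\frac{13903}{\left(-197\right) 609} - \frac{156622}{-128070}\right)\right) + 27997 = \left(54^{2} + \left(\frac{13903}{-119973} - - \frac{78311}{64035}\right)\right) + 27997 = \left(2916 + \left(13903 \left(- \frac{1}{119973}\right) + \frac{78311}{64035}\right)\right) + 27997 = \left(2916 + \left(- \frac{13903}{119973} + \frac{78311}{64035}\right)\right) + 27997 = \left(2916 + \frac{2834975666}{2560823685}\right) + 27997 = \frac{7470196841126}{2560823685} + 27997 = \frac{79165577550071}{2560823685}$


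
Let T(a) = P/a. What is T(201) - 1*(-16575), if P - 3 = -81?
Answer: 1110499/67 ≈ 16575.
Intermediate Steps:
P = -78 (P = 3 - 81 = -78)
T(a) = -78/a
T(201) - 1*(-16575) = -78/201 - 1*(-16575) = -78*1/201 + 16575 = -26/67 + 16575 = 1110499/67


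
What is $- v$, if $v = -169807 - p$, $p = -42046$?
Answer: $127761$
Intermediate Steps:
$v = -127761$ ($v = -169807 - -42046 = -169807 + 42046 = -127761$)
$- v = \left(-1\right) \left(-127761\right) = 127761$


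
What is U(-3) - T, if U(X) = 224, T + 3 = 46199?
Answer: -45972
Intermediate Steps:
T = 46196 (T = -3 + 46199 = 46196)
U(-3) - T = 224 - 1*46196 = 224 - 46196 = -45972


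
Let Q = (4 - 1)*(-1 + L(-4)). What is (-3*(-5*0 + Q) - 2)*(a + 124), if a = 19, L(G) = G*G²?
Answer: 83369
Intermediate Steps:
L(G) = G³
Q = -195 (Q = (4 - 1)*(-1 + (-4)³) = 3*(-1 - 64) = 3*(-65) = -195)
(-3*(-5*0 + Q) - 2)*(a + 124) = (-3*(-5*0 - 195) - 2)*(19 + 124) = (-3*(0 - 195) - 2)*143 = (-3*(-195) - 2)*143 = (585 - 2)*143 = 583*143 = 83369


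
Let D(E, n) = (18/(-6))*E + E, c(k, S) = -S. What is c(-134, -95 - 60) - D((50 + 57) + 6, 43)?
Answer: 381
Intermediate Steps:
D(E, n) = -2*E (D(E, n) = (18*(-⅙))*E + E = -3*E + E = -2*E)
c(-134, -95 - 60) - D((50 + 57) + 6, 43) = -(-95 - 60) - (-2)*((50 + 57) + 6) = -1*(-155) - (-2)*(107 + 6) = 155 - (-2)*113 = 155 - 1*(-226) = 155 + 226 = 381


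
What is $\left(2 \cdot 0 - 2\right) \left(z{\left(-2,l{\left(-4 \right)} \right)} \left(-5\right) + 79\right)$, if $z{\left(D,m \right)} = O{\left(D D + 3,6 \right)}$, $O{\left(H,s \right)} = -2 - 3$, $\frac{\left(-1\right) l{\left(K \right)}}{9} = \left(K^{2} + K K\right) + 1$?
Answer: $-208$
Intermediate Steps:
$l{\left(K \right)} = -9 - 18 K^{2}$ ($l{\left(K \right)} = - 9 \left(\left(K^{2} + K K\right) + 1\right) = - 9 \left(\left(K^{2} + K^{2}\right) + 1\right) = - 9 \left(2 K^{2} + 1\right) = - 9 \left(1 + 2 K^{2}\right) = -9 - 18 K^{2}$)
$O{\left(H,s \right)} = -5$ ($O{\left(H,s \right)} = -2 - 3 = -5$)
$z{\left(D,m \right)} = -5$
$\left(2 \cdot 0 - 2\right) \left(z{\left(-2,l{\left(-4 \right)} \right)} \left(-5\right) + 79\right) = \left(2 \cdot 0 - 2\right) \left(\left(-5\right) \left(-5\right) + 79\right) = \left(0 - 2\right) \left(25 + 79\right) = \left(-2\right) 104 = -208$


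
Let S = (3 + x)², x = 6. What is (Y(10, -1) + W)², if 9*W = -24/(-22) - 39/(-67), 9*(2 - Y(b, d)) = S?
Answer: 25220484/543169 ≈ 46.432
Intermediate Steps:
S = 81 (S = (3 + 6)² = 9² = 81)
Y(b, d) = -7 (Y(b, d) = 2 - ⅑*81 = 2 - 9 = -7)
W = 137/737 (W = (-24/(-22) - 39/(-67))/9 = (-24*(-1/22) - 39*(-1/67))/9 = (12/11 + 39/67)/9 = (⅑)*(1233/737) = 137/737 ≈ 0.18589)
(Y(10, -1) + W)² = (-7 + 137/737)² = (-5022/737)² = 25220484/543169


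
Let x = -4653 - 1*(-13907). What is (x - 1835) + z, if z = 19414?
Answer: 26833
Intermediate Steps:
x = 9254 (x = -4653 + 13907 = 9254)
(x - 1835) + z = (9254 - 1835) + 19414 = 7419 + 19414 = 26833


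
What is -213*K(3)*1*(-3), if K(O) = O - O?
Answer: 0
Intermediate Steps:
K(O) = 0
-213*K(3)*1*(-3) = -213*0*1*(-3) = -0*(-3) = -213*0 = 0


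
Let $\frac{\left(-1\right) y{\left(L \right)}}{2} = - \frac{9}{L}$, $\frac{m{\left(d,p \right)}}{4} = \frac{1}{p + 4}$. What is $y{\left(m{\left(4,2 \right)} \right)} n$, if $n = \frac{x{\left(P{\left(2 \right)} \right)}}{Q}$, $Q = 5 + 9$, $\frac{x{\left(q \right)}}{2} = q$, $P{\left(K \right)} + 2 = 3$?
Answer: $\frac{27}{7} \approx 3.8571$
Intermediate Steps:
$P{\left(K \right)} = 1$ ($P{\left(K \right)} = -2 + 3 = 1$)
$x{\left(q \right)} = 2 q$
$m{\left(d,p \right)} = \frac{4}{4 + p}$ ($m{\left(d,p \right)} = \frac{4}{p + 4} = \frac{4}{4 + p}$)
$Q = 14$
$y{\left(L \right)} = \frac{18}{L}$ ($y{\left(L \right)} = - 2 \left(- \frac{9}{L}\right) = \frac{18}{L}$)
$n = \frac{1}{7}$ ($n = \frac{2 \cdot 1}{14} = 2 \cdot \frac{1}{14} = \frac{1}{7} \approx 0.14286$)
$y{\left(m{\left(4,2 \right)} \right)} n = \frac{18}{4 \frac{1}{4 + 2}} \cdot \frac{1}{7} = \frac{18}{4 \cdot \frac{1}{6}} \cdot \frac{1}{7} = \frac{18}{\frac{2}{3}} \cdot \frac{1}{7} = 18 \cdot \frac{3}{2} \cdot \frac{1}{7} = 27 \cdot \frac{1}{7} = \frac{27}{7}$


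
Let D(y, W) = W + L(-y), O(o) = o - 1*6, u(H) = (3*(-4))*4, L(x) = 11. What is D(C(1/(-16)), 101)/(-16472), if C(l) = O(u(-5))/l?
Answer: -14/2059 ≈ -0.0067994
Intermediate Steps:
u(H) = -48 (u(H) = -12*4 = -48)
O(o) = -6 + o (O(o) = o - 6 = -6 + o)
C(l) = -54/l (C(l) = (-6 - 48)/l = -54/l)
D(y, W) = 11 + W (D(y, W) = W + 11 = 11 + W)
D(C(1/(-16)), 101)/(-16472) = (11 + 101)/(-16472) = 112*(-1/16472) = -14/2059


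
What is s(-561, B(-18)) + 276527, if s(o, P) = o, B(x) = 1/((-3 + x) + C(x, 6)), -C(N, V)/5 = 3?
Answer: 275966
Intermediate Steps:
C(N, V) = -15 (C(N, V) = -5*3 = -15)
B(x) = 1/(-18 + x) (B(x) = 1/((-3 + x) - 15) = 1/(-18 + x))
s(-561, B(-18)) + 276527 = -561 + 276527 = 275966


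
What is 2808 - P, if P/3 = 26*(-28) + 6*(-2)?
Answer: 5028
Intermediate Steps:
P = -2220 (P = 3*(26*(-28) + 6*(-2)) = 3*(-728 - 12) = 3*(-740) = -2220)
2808 - P = 2808 - 1*(-2220) = 2808 + 2220 = 5028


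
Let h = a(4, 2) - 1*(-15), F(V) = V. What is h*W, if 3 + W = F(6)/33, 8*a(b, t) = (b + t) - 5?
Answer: -341/8 ≈ -42.625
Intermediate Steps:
a(b, t) = -5/8 + b/8 + t/8 (a(b, t) = ((b + t) - 5)/8 = (-5 + b + t)/8 = -5/8 + b/8 + t/8)
W = -31/11 (W = -3 + 6/33 = -3 + 6*(1/33) = -3 + 2/11 = -31/11 ≈ -2.8182)
h = 121/8 (h = (-5/8 + (⅛)*4 + (⅛)*2) - 1*(-15) = (-5/8 + ½ + ¼) + 15 = ⅛ + 15 = 121/8 ≈ 15.125)
h*W = (121/8)*(-31/11) = -341/8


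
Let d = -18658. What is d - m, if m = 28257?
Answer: -46915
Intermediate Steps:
d - m = -18658 - 1*28257 = -18658 - 28257 = -46915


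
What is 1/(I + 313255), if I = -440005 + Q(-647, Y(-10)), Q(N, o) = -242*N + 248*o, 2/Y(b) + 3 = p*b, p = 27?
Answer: 273/8141456 ≈ 3.3532e-5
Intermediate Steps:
Y(b) = 2/(-3 + 27*b)
I = -77377159/273 (I = -440005 + (-242*(-647) + 248*(2/(3*(-1 + 9*(-10))))) = -440005 + (156574 + 248*(2/(3*(-1 - 90)))) = -440005 + (156574 + 248*((⅔)/(-91))) = -440005 + (156574 + 248*((⅔)*(-1/91))) = -440005 + (156574 + 248*(-2/273)) = -440005 + (156574 - 496/273) = -440005 + 42744206/273 = -77377159/273 ≈ -2.8343e+5)
1/(I + 313255) = 1/(-77377159/273 + 313255) = 1/(8141456/273) = 273/8141456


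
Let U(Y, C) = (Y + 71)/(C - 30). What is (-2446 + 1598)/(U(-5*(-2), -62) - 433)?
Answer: 78016/39917 ≈ 1.9545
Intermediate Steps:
U(Y, C) = (71 + Y)/(-30 + C)
(-2446 + 1598)/(U(-5*(-2), -62) - 433) = (-2446 + 1598)/((71 - 5*(-2))/(-30 - 62) - 433) = -848/((71 + 10)/(-92) - 433) = -848/(-1/92*81 - 433) = -848/(-81/92 - 433) = -848/(-39917/92) = -848*(-92/39917) = 78016/39917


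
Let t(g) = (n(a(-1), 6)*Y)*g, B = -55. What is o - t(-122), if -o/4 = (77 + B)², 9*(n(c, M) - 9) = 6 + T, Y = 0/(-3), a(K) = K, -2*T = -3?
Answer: -1936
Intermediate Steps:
T = 3/2 (T = -½*(-3) = 3/2 ≈ 1.5000)
Y = 0 (Y = 0*(-⅓) = 0)
n(c, M) = 59/6 (n(c, M) = 9 + (6 + 3/2)/9 = 9 + (⅑)*(15/2) = 9 + ⅚ = 59/6)
o = -1936 (o = -4*(77 - 55)² = -4*22² = -4*484 = -1936)
t(g) = 0 (t(g) = ((59/6)*0)*g = 0*g = 0)
o - t(-122) = -1936 - 1*0 = -1936 + 0 = -1936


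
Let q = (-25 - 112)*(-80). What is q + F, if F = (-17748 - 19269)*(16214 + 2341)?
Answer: -686839475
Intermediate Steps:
F = -686850435 (F = -37017*18555 = -686850435)
q = 10960 (q = -137*(-80) = 10960)
q + F = 10960 - 686850435 = -686839475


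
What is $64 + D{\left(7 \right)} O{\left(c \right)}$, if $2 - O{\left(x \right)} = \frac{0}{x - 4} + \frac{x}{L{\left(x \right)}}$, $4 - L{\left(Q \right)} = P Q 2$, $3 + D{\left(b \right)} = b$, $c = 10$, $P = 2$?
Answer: $\frac{658}{9} \approx 73.111$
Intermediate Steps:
$D{\left(b \right)} = -3 + b$
$L{\left(Q \right)} = 4 - 4 Q$ ($L{\left(Q \right)} = 4 - 2 Q 2 = 4 - 4 Q$)
$O{\left(x \right)} = 2 - \frac{x}{4 - 4 x}$ ($O{\left(x \right)} = 2 - \left(\frac{0}{x - 4} + \frac{x}{4 - 4 x}\right) = 2 - \left(\frac{0}{-4 + x} + \frac{x}{4 - 4 x}\right) = 2 - \left(0 + \frac{x}{4 - 4 x}\right) = 2 - \frac{x}{4 - 4 x}$)
$64 + D{\left(7 \right)} O{\left(c \right)} = 64 + \left(-3 + 7\right) \frac{-8 + 9 \cdot 10}{4 \left(-1 + 10\right)} = 64 + 4 \frac{-8 + 90}{4 \cdot 9} = 64 + 4 \cdot \frac{1}{4} \cdot \frac{1}{9} \cdot 82 = 64 + 4 \cdot \frac{41}{18} = 64 + \frac{82}{9} = \frac{658}{9}$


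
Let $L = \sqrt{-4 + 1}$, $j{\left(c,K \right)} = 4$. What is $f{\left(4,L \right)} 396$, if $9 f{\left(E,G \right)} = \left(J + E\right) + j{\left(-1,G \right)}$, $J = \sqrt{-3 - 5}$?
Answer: $352 + 88 i \sqrt{2} \approx 352.0 + 124.45 i$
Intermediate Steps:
$L = i \sqrt{3}$ ($L = \sqrt{-3} = i \sqrt{3} \approx 1.732 i$)
$J = 2 i \sqrt{2}$ ($J = \sqrt{-8} = 2 i \sqrt{2} \approx 2.8284 i$)
$f{\left(E,G \right)} = \frac{4}{9} + \frac{E}{9} + \frac{2 i \sqrt{2}}{9}$ ($f{\left(E,G \right)} = \frac{\left(2 i \sqrt{2} + E\right) + 4}{9} = \frac{\left(E + 2 i \sqrt{2}\right) + 4}{9} = \frac{4 + E + 2 i \sqrt{2}}{9} = \frac{4}{9} + \frac{E}{9} + \frac{2 i \sqrt{2}}{9}$)
$f{\left(4,L \right)} 396 = \left(\frac{4}{9} + \frac{1}{9} \cdot 4 + \frac{2 i \sqrt{2}}{9}\right) 396 = \left(\frac{4}{9} + \frac{4}{9} + \frac{2 i \sqrt{2}}{9}\right) 396 = \left(\frac{8}{9} + \frac{2 i \sqrt{2}}{9}\right) 396 = 352 + 88 i \sqrt{2}$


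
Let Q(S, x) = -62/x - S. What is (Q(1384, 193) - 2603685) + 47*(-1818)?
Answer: -519269457/193 ≈ -2.6905e+6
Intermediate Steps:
Q(S, x) = -S - 62/x
(Q(1384, 193) - 2603685) + 47*(-1818) = ((-1*1384 - 62/193) - 2603685) + 47*(-1818) = ((-1384 - 62*1/193) - 2603685) - 85446 = ((-1384 - 62/193) - 2603685) - 85446 = (-267174/193 - 2603685) - 85446 = -502778379/193 - 85446 = -519269457/193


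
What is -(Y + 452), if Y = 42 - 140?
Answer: -354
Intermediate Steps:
Y = -98
-(Y + 452) = -(-98 + 452) = -1*354 = -354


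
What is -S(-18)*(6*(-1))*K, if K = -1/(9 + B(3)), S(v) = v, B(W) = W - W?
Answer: 12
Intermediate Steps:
B(W) = 0
K = -⅑ (K = -1/(9 + 0) = -1/9 = -1*⅑ = -⅑ ≈ -0.11111)
-S(-18)*(6*(-1))*K = -(-108*(-1))*(-1)/9 = -(-18*(-6))*(-1)/9 = -108*(-1)/9 = -1*(-12) = 12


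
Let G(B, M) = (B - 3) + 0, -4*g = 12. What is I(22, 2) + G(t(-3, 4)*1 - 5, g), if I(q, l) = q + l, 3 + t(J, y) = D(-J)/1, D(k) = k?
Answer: 16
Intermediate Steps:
t(J, y) = -3 - J (t(J, y) = -3 - J/1 = -3 - J*1 = -3 - J)
I(q, l) = l + q
g = -3 (g = -¼*12 = -3)
G(B, M) = -3 + B (G(B, M) = (-3 + B) + 0 = -3 + B)
I(22, 2) + G(t(-3, 4)*1 - 5, g) = (2 + 22) + (-3 + ((-3 - 1*(-3))*1 - 5)) = 24 + (-3 + ((-3 + 3)*1 - 5)) = 24 + (-3 + (0*1 - 5)) = 24 + (-3 + (0 - 5)) = 24 + (-3 - 5) = 24 - 8 = 16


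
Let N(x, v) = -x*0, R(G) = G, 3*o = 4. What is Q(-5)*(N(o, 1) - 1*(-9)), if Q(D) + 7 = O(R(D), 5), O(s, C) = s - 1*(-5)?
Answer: -63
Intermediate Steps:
o = 4/3 (o = (⅓)*4 = 4/3 ≈ 1.3333)
O(s, C) = 5 + s (O(s, C) = s + 5 = 5 + s)
N(x, v) = 0
Q(D) = -2 + D (Q(D) = -7 + (5 + D) = -2 + D)
Q(-5)*(N(o, 1) - 1*(-9)) = (-2 - 5)*(0 - 1*(-9)) = -7*(0 + 9) = -7*9 = -63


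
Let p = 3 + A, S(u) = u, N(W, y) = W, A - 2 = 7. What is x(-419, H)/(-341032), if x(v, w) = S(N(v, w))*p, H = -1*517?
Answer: 1257/85258 ≈ 0.014743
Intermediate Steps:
A = 9 (A = 2 + 7 = 9)
H = -517
p = 12 (p = 3 + 9 = 12)
x(v, w) = 12*v (x(v, w) = v*12 = 12*v)
x(-419, H)/(-341032) = (12*(-419))/(-341032) = -5028*(-1/341032) = 1257/85258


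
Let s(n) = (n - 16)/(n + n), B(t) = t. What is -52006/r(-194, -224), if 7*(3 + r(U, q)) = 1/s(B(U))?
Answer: 38224410/2011 ≈ 19008.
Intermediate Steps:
s(n) = (-16 + n)/(2*n) (s(n) = (-16 + n)/((2*n)) = (-16 + n)*(1/(2*n)) = (-16 + n)/(2*n))
r(U, q) = -3 + 2*U/(7*(-16 + U)) (r(U, q) = -3 + 1/(7*(((-16 + U)/(2*U)))) = -3 + (2*U/(-16 + U))/7 = -3 + 2*U/(7*(-16 + U)))
-52006/r(-194, -224) = -52006*7*(-16 - 194)/(336 - 19*(-194)) = -52006*(-1470/(336 + 3686)) = -52006/((⅐)*(-1/210)*4022) = -52006/(-2011/735) = -52006*(-735/2011) = 38224410/2011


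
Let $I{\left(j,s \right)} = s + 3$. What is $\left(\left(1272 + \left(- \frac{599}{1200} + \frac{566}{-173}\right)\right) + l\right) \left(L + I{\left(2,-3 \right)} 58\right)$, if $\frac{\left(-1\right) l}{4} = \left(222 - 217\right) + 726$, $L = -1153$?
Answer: $\frac{396329945131}{207600} \approx 1.9091 \cdot 10^{6}$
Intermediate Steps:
$I{\left(j,s \right)} = 3 + s$
$l = -2924$ ($l = - 4 \left(\left(222 - 217\right) + 726\right) = - 4 \left(5 + 726\right) = \left(-4\right) 731 = -2924$)
$\left(\left(1272 + \left(- \frac{599}{1200} + \frac{566}{-173}\right)\right) + l\right) \left(L + I{\left(2,-3 \right)} 58\right) = \left(\left(1272 + \left(- \frac{599}{1200} + \frac{566}{-173}\right)\right) - 2924\right) \left(-1153 + \left(3 - 3\right) 58\right) = \left(\left(1272 + \left(\left(-599\right) \frac{1}{1200} + 566 \left(- \frac{1}{173}\right)\right)\right) - 2924\right) \left(-1153 + 0 \cdot 58\right) = \left(\left(1272 - \frac{782827}{207600}\right) - 2924\right) \left(-1153 + 0\right) = \left(\left(1272 - \frac{782827}{207600}\right) - 2924\right) \left(-1153\right) = \left(\frac{263284373}{207600} - 2924\right) \left(-1153\right) = \left(- \frac{343738027}{207600}\right) \left(-1153\right) = \frac{396329945131}{207600}$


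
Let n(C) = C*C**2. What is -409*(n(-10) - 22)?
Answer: 417998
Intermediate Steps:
n(C) = C**3
-409*(n(-10) - 22) = -409*((-10)**3 - 22) = -409*(-1000 - 22) = -409*(-1022) = 417998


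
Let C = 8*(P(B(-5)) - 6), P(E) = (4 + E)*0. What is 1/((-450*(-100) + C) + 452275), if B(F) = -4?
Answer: 1/497227 ≈ 2.0112e-6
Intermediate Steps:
P(E) = 0
C = -48 (C = 8*(0 - 6) = 8*(-6) = -48)
1/((-450*(-100) + C) + 452275) = 1/((-450*(-100) - 48) + 452275) = 1/((45000 - 48) + 452275) = 1/(44952 + 452275) = 1/497227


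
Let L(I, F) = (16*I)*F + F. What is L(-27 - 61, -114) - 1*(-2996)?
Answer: 163394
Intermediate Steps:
L(I, F) = F + 16*F*I (L(I, F) = 16*F*I + F = F + 16*F*I)
L(-27 - 61, -114) - 1*(-2996) = -114*(1 + 16*(-27 - 61)) - 1*(-2996) = -114*(1 + 16*(-88)) + 2996 = -114*(1 - 1408) + 2996 = -114*(-1407) + 2996 = 160398 + 2996 = 163394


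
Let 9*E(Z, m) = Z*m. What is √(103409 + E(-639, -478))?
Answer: 7*√2803 ≈ 370.60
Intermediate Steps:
E(Z, m) = Z*m/9 (E(Z, m) = (Z*m)/9 = Z*m/9)
√(103409 + E(-639, -478)) = √(103409 + (⅑)*(-639)*(-478)) = √(103409 + 33938) = √137347 = 7*√2803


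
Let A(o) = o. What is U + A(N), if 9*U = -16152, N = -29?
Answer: -5471/3 ≈ -1823.7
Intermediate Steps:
U = -5384/3 (U = (⅑)*(-16152) = -5384/3 ≈ -1794.7)
U + A(N) = -5384/3 - 29 = -5471/3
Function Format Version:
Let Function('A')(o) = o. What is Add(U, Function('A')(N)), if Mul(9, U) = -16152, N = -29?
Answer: Rational(-5471, 3) ≈ -1823.7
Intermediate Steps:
U = Rational(-5384, 3) (U = Mul(Rational(1, 9), -16152) = Rational(-5384, 3) ≈ -1794.7)
Add(U, Function('A')(N)) = Add(Rational(-5384, 3), -29) = Rational(-5471, 3)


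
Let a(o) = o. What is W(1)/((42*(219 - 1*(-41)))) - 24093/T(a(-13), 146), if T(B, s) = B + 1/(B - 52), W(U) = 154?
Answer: 67862467/36660 ≈ 1851.1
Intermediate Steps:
T(B, s) = B + 1/(-52 + B)
W(1)/((42*(219 - 1*(-41)))) - 24093/T(a(-13), 146) = 154/((42*(219 - 1*(-41)))) - 24093*(-52 - 13)/(1 + (-13)**2 - 52*(-13)) = 154/((42*(219 + 41))) - 24093*(-65/(1 + 169 + 676)) = 154/((42*260)) - 24093/((-1/65*846)) = 154/10920 - 24093/(-846/65) = 154*(1/10920) - 24093*(-65/846) = 11/780 + 174005/94 = 67862467/36660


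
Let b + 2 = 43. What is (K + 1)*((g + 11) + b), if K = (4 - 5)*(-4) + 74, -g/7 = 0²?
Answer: 4108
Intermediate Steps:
b = 41 (b = -2 + 43 = 41)
g = 0 (g = -7*0² = -7*0 = 0)
K = 78 (K = -1*(-4) + 74 = 4 + 74 = 78)
(K + 1)*((g + 11) + b) = (78 + 1)*((0 + 11) + 41) = 79*(11 + 41) = 79*52 = 4108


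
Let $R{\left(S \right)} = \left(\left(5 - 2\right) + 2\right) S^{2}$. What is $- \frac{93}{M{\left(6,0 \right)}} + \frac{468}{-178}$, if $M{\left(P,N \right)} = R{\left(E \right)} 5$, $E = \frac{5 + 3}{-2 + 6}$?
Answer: $- \frac{31677}{8900} \approx -3.5592$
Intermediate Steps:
$E = 2$ ($E = \frac{8}{4} = 8 \cdot \frac{1}{4} = 2$)
$R{\left(S \right)} = 5 S^{2}$ ($R{\left(S \right)} = \left(3 + 2\right) S^{2} = 5 S^{2}$)
$M{\left(P,N \right)} = 100$ ($M{\left(P,N \right)} = 5 \cdot 2^{2} \cdot 5 = 5 \cdot 4 \cdot 5 = 20 \cdot 5 = 100$)
$- \frac{93}{M{\left(6,0 \right)}} + \frac{468}{-178} = - \frac{93}{100} + \frac{468}{-178} = \left(-93\right) \frac{1}{100} + 468 \left(- \frac{1}{178}\right) = - \frac{93}{100} - \frac{234}{89} = - \frac{31677}{8900}$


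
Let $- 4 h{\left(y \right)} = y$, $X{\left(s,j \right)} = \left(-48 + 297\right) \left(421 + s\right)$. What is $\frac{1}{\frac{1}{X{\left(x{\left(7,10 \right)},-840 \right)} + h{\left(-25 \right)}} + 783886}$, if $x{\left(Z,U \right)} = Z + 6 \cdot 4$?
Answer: $\frac{450217}{352918803266} \approx 1.2757 \cdot 10^{-6}$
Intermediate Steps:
$x{\left(Z,U \right)} = 24 + Z$ ($x{\left(Z,U \right)} = Z + 24 = 24 + Z$)
$X{\left(s,j \right)} = 104829 + 249 s$ ($X{\left(s,j \right)} = 249 \left(421 + s\right) = 104829 + 249 s$)
$h{\left(y \right)} = - \frac{y}{4}$
$\frac{1}{\frac{1}{X{\left(x{\left(7,10 \right)},-840 \right)} + h{\left(-25 \right)}} + 783886} = \frac{1}{\frac{1}{\left(104829 + 249 \left(24 + 7\right)\right) - - \frac{25}{4}} + 783886} = \frac{1}{\frac{1}{\left(104829 + 249 \cdot 31\right) + \frac{25}{4}} + 783886} = \frac{1}{\frac{1}{\left(104829 + 7719\right) + \frac{25}{4}} + 783886} = \frac{1}{\frac{1}{112548 + \frac{25}{4}} + 783886} = \frac{1}{\frac{1}{\frac{450217}{4}} + 783886} = \frac{1}{\frac{4}{450217} + 783886} = \frac{1}{\frac{352918803266}{450217}} = \frac{450217}{352918803266}$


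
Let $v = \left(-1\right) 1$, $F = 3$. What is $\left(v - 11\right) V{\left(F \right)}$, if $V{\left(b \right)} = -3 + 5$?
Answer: $-24$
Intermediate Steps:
$V{\left(b \right)} = 2$
$v = -1$
$\left(v - 11\right) V{\left(F \right)} = \left(-1 - 11\right) 2 = \left(-12\right) 2 = -24$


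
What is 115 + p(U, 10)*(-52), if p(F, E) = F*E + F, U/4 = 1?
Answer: -2173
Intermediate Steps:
U = 4 (U = 4*1 = 4)
p(F, E) = F + E*F (p(F, E) = E*F + F = F + E*F)
115 + p(U, 10)*(-52) = 115 + (4*(1 + 10))*(-52) = 115 + (4*11)*(-52) = 115 + 44*(-52) = 115 - 2288 = -2173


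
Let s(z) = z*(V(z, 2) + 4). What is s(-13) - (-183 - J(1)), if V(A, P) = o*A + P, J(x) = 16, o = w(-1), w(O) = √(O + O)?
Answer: 121 + 169*I*√2 ≈ 121.0 + 239.0*I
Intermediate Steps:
w(O) = √2*√O (w(O) = √(2*O) = √2*√O)
o = I*√2 (o = √2*√(-1) = √2*I = I*√2 ≈ 1.4142*I)
V(A, P) = P + I*A*√2 (V(A, P) = (I*√2)*A + P = I*A*√2 + P = P + I*A*√2)
s(z) = z*(6 + I*z*√2) (s(z) = z*((2 + I*z*√2) + 4) = z*(6 + I*z*√2))
s(-13) - (-183 - J(1)) = -13*(6 + I*(-13)*√2) - (-183 - 1*16) = -13*(6 - 13*I*√2) - (-183 - 16) = (-78 + 169*I*√2) - 1*(-199) = (-78 + 169*I*√2) + 199 = 121 + 169*I*√2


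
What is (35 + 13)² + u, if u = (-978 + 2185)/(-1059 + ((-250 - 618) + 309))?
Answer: 3726665/1618 ≈ 2303.3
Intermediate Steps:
u = -1207/1618 (u = 1207/(-1059 + (-868 + 309)) = 1207/(-1059 - 559) = 1207/(-1618) = 1207*(-1/1618) = -1207/1618 ≈ -0.74598)
(35 + 13)² + u = (35 + 13)² - 1207/1618 = 48² - 1207/1618 = 2304 - 1207/1618 = 3726665/1618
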